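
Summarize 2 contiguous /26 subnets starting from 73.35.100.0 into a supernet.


Original prefix: /26
Number of subnets: 2 = 2^1
New prefix = 26 - 1 = 25
Supernet: 73.35.100.0/25


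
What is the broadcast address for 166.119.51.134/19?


Network: 166.119.32.0/19
Host bits = 13
Set all host bits to 1:
Broadcast: 166.119.63.255


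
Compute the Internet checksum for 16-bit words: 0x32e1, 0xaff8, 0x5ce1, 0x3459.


Sum all words (with carry folding):
+ 0x32e1 = 0x32e1
+ 0xaff8 = 0xe2d9
+ 0x5ce1 = 0x3fbb
+ 0x3459 = 0x7414
One's complement: ~0x7414
Checksum = 0x8beb


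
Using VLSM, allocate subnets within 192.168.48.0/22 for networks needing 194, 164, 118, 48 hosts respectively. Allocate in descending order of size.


194 hosts -> /24 (254 usable): 192.168.48.0/24
164 hosts -> /24 (254 usable): 192.168.49.0/24
118 hosts -> /25 (126 usable): 192.168.50.0/25
48 hosts -> /26 (62 usable): 192.168.50.128/26
Allocation: 192.168.48.0/24 (194 hosts, 254 usable); 192.168.49.0/24 (164 hosts, 254 usable); 192.168.50.0/25 (118 hosts, 126 usable); 192.168.50.128/26 (48 hosts, 62 usable)


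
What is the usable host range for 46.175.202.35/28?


Network: 46.175.202.32
Broadcast: 46.175.202.47
First usable = network + 1
Last usable = broadcast - 1
Range: 46.175.202.33 to 46.175.202.46


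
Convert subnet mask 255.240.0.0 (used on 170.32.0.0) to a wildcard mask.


Subnet mask: 255.240.0.0
Wildcard = 255.255.255.255 - subnet mask
255 - 255 = 0
255 - 240 = 15
255 - 0 = 255
255 - 0 = 255
Wildcard: 0.15.255.255


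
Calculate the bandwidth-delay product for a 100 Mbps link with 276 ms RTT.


BDP = bandwidth * RTT
= 100 Mbps * 276 ms
= 100 * 1e6 * 276 / 1000 bits
= 27600000 bits
= 3450000 bytes
= 3369.1406 KB
BDP = 27600000 bits (3450000 bytes)


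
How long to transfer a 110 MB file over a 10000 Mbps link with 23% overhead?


Effective throughput = 10000 * (1 - 23/100) = 7700 Mbps
File size in Mb = 110 * 8 = 880 Mb
Time = 880 / 7700
Time = 0.1143 seconds


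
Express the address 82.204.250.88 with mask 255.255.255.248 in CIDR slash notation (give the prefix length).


Binary: 11111111.11111111.11111111.11111000
Count leading 1s
Prefix: /29


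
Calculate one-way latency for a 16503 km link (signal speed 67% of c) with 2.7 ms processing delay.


Speed = 0.67 * 3e5 km/s = 201000 km/s
Propagation delay = 16503 / 201000 = 0.0821 s = 82.1045 ms
Processing delay = 2.7 ms
Total one-way latency = 84.8045 ms


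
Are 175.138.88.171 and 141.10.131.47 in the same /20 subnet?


Mask: 255.255.240.0
175.138.88.171 AND mask = 175.138.80.0
141.10.131.47 AND mask = 141.10.128.0
No, different subnets (175.138.80.0 vs 141.10.128.0)


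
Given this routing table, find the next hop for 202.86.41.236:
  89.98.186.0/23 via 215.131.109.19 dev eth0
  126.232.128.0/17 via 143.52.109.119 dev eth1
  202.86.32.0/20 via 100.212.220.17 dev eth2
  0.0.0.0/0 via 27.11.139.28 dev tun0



Longest prefix match for 202.86.41.236:
  /23 89.98.186.0: no
  /17 126.232.128.0: no
  /20 202.86.32.0: MATCH
  /0 0.0.0.0: MATCH
Selected: next-hop 100.212.220.17 via eth2 (matched /20)


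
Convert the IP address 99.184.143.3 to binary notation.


99 = 01100011
184 = 10111000
143 = 10001111
3 = 00000011
Binary: 01100011.10111000.10001111.00000011


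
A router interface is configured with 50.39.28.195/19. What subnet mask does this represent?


/19 means 19 network bits, 13 host bits
Binary: 11111111111111111110000000000000
Mask: 255.255.224.0


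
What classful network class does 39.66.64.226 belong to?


First octet: 39
Binary: 00100111
0xxxxxxx -> Class A (1-126)
Class A, default mask 255.0.0.0 (/8)


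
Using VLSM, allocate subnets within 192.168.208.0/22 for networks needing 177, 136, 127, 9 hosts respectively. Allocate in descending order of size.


177 hosts -> /24 (254 usable): 192.168.208.0/24
136 hosts -> /24 (254 usable): 192.168.209.0/24
127 hosts -> /24 (254 usable): 192.168.210.0/24
9 hosts -> /28 (14 usable): 192.168.211.0/28
Allocation: 192.168.208.0/24 (177 hosts, 254 usable); 192.168.209.0/24 (136 hosts, 254 usable); 192.168.210.0/24 (127 hosts, 254 usable); 192.168.211.0/28 (9 hosts, 14 usable)


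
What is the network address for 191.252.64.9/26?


IP:   10111111.11111100.01000000.00001001
Mask: 11111111.11111111.11111111.11000000
AND operation:
Net:  10111111.11111100.01000000.00000000
Network: 191.252.64.0/26


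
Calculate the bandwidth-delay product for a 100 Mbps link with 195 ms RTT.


BDP = bandwidth * RTT
= 100 Mbps * 195 ms
= 100 * 1e6 * 195 / 1000 bits
= 19500000 bits
= 2437500 bytes
= 2380.3711 KB
BDP = 19500000 bits (2437500 bytes)


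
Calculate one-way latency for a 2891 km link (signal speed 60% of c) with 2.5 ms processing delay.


Speed = 0.6 * 3e5 km/s = 180000 km/s
Propagation delay = 2891 / 180000 = 0.0161 s = 16.0611 ms
Processing delay = 2.5 ms
Total one-way latency = 18.5611 ms


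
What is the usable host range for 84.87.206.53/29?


Network: 84.87.206.48
Broadcast: 84.87.206.55
First usable = network + 1
Last usable = broadcast - 1
Range: 84.87.206.49 to 84.87.206.54


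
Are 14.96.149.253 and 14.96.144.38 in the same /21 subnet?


Mask: 255.255.248.0
14.96.149.253 AND mask = 14.96.144.0
14.96.144.38 AND mask = 14.96.144.0
Yes, same subnet (14.96.144.0)


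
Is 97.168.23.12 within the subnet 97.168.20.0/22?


Subnet network: 97.168.20.0
Test IP AND mask: 97.168.20.0
Yes, 97.168.23.12 is in 97.168.20.0/22


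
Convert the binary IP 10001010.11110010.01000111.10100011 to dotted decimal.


10001010 = 138
11110010 = 242
01000111 = 71
10100011 = 163
IP: 138.242.71.163


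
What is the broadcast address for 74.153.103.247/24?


Network: 74.153.103.0/24
Host bits = 8
Set all host bits to 1:
Broadcast: 74.153.103.255


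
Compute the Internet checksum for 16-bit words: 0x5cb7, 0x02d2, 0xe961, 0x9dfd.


Sum all words (with carry folding):
+ 0x5cb7 = 0x5cb7
+ 0x02d2 = 0x5f89
+ 0xe961 = 0x48eb
+ 0x9dfd = 0xe6e8
One's complement: ~0xe6e8
Checksum = 0x1917


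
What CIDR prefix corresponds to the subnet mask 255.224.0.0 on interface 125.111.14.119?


Binary: 11111111.11100000.00000000.00000000
Count leading 1s
Prefix: /11


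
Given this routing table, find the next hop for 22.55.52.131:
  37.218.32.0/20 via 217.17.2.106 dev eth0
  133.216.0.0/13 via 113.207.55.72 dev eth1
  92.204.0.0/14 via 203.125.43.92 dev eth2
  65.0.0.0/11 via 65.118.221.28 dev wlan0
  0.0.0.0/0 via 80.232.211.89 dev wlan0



Longest prefix match for 22.55.52.131:
  /20 37.218.32.0: no
  /13 133.216.0.0: no
  /14 92.204.0.0: no
  /11 65.0.0.0: no
  /0 0.0.0.0: MATCH
Selected: next-hop 80.232.211.89 via wlan0 (matched /0)


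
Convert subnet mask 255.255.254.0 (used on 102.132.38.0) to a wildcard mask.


Subnet mask: 255.255.254.0
Wildcard = 255.255.255.255 - subnet mask
255 - 255 = 0
255 - 255 = 0
255 - 254 = 1
255 - 0 = 255
Wildcard: 0.0.1.255


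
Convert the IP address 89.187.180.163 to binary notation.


89 = 01011001
187 = 10111011
180 = 10110100
163 = 10100011
Binary: 01011001.10111011.10110100.10100011


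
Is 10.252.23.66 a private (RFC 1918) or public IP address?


RFC 1918 private ranges:
  10.0.0.0/8 (10.0.0.0 - 10.255.255.255)
  172.16.0.0/12 (172.16.0.0 - 172.31.255.255)
  192.168.0.0/16 (192.168.0.0 - 192.168.255.255)
Private (in 10.0.0.0/8)


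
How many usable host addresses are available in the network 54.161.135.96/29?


Host bits = 32 - 29 = 3
Total addresses = 2^3 = 8
Usable = total - 2 (network and broadcast)
Usable hosts: 6


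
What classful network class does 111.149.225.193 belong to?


First octet: 111
Binary: 01101111
0xxxxxxx -> Class A (1-126)
Class A, default mask 255.0.0.0 (/8)


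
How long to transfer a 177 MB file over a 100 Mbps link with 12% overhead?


Effective throughput = 100 * (1 - 12/100) = 88 Mbps
File size in Mb = 177 * 8 = 1416 Mb
Time = 1416 / 88
Time = 16.0909 seconds


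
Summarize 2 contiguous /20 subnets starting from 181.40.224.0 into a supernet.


Original prefix: /20
Number of subnets: 2 = 2^1
New prefix = 20 - 1 = 19
Supernet: 181.40.224.0/19


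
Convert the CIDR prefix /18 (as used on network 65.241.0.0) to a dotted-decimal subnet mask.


/18 means 18 network bits, 14 host bits
Binary: 11111111111111111100000000000000
Mask: 255.255.192.0


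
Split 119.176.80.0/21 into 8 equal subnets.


New prefix = 21 + 3 = 24
Each subnet has 256 addresses
  119.176.80.0/24
  119.176.81.0/24
  119.176.82.0/24
  119.176.83.0/24
  119.176.84.0/24
  119.176.85.0/24
  119.176.86.0/24
  119.176.87.0/24
Subnets: 119.176.80.0/24, 119.176.81.0/24, 119.176.82.0/24, 119.176.83.0/24, 119.176.84.0/24, 119.176.85.0/24, 119.176.86.0/24, 119.176.87.0/24


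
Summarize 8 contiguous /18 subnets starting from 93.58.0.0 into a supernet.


Original prefix: /18
Number of subnets: 8 = 2^3
New prefix = 18 - 3 = 15
Supernet: 93.58.0.0/15


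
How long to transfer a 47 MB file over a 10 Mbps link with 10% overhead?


Effective throughput = 10 * (1 - 10/100) = 9 Mbps
File size in Mb = 47 * 8 = 376 Mb
Time = 376 / 9
Time = 41.7778 seconds


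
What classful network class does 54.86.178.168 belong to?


First octet: 54
Binary: 00110110
0xxxxxxx -> Class A (1-126)
Class A, default mask 255.0.0.0 (/8)


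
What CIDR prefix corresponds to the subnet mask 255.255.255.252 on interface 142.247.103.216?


Binary: 11111111.11111111.11111111.11111100
Count leading 1s
Prefix: /30


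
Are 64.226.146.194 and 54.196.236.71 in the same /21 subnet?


Mask: 255.255.248.0
64.226.146.194 AND mask = 64.226.144.0
54.196.236.71 AND mask = 54.196.232.0
No, different subnets (64.226.144.0 vs 54.196.232.0)


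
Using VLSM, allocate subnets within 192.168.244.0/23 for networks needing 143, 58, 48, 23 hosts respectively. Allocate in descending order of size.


143 hosts -> /24 (254 usable): 192.168.244.0/24
58 hosts -> /26 (62 usable): 192.168.245.0/26
48 hosts -> /26 (62 usable): 192.168.245.64/26
23 hosts -> /27 (30 usable): 192.168.245.128/27
Allocation: 192.168.244.0/24 (143 hosts, 254 usable); 192.168.245.0/26 (58 hosts, 62 usable); 192.168.245.64/26 (48 hosts, 62 usable); 192.168.245.128/27 (23 hosts, 30 usable)


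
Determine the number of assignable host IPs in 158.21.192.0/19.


Host bits = 32 - 19 = 13
Total addresses = 2^13 = 8192
Usable = total - 2 (network and broadcast)
Usable hosts: 8190


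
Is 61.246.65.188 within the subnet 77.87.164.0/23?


Subnet network: 77.87.164.0
Test IP AND mask: 61.246.64.0
No, 61.246.65.188 is not in 77.87.164.0/23


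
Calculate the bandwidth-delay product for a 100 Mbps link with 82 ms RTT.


BDP = bandwidth * RTT
= 100 Mbps * 82 ms
= 100 * 1e6 * 82 / 1000 bits
= 8200000 bits
= 1025000 bytes
= 1000.9766 KB
BDP = 8200000 bits (1025000 bytes)


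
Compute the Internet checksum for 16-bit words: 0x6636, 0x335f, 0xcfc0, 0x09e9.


Sum all words (with carry folding):
+ 0x6636 = 0x6636
+ 0x335f = 0x9995
+ 0xcfc0 = 0x6956
+ 0x09e9 = 0x733f
One's complement: ~0x733f
Checksum = 0x8cc0


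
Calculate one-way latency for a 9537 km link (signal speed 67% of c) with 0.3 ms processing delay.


Speed = 0.67 * 3e5 km/s = 201000 km/s
Propagation delay = 9537 / 201000 = 0.0474 s = 47.4478 ms
Processing delay = 0.3 ms
Total one-way latency = 47.7478 ms


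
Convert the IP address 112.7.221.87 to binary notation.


112 = 01110000
7 = 00000111
221 = 11011101
87 = 01010111
Binary: 01110000.00000111.11011101.01010111


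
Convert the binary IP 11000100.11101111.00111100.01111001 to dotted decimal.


11000100 = 196
11101111 = 239
00111100 = 60
01111001 = 121
IP: 196.239.60.121


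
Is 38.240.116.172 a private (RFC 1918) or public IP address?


RFC 1918 private ranges:
  10.0.0.0/8 (10.0.0.0 - 10.255.255.255)
  172.16.0.0/12 (172.16.0.0 - 172.31.255.255)
  192.168.0.0/16 (192.168.0.0 - 192.168.255.255)
Public (not in any RFC 1918 range)


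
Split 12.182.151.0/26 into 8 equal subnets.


New prefix = 26 + 3 = 29
Each subnet has 8 addresses
  12.182.151.0/29
  12.182.151.8/29
  12.182.151.16/29
  12.182.151.24/29
  12.182.151.32/29
  12.182.151.40/29
  12.182.151.48/29
  12.182.151.56/29
Subnets: 12.182.151.0/29, 12.182.151.8/29, 12.182.151.16/29, 12.182.151.24/29, 12.182.151.32/29, 12.182.151.40/29, 12.182.151.48/29, 12.182.151.56/29


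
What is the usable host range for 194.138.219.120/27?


Network: 194.138.219.96
Broadcast: 194.138.219.127
First usable = network + 1
Last usable = broadcast - 1
Range: 194.138.219.97 to 194.138.219.126


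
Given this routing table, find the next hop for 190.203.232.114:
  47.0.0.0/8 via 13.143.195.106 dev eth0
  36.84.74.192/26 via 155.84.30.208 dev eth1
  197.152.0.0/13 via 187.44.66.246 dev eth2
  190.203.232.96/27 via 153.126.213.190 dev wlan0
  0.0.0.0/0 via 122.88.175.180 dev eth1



Longest prefix match for 190.203.232.114:
  /8 47.0.0.0: no
  /26 36.84.74.192: no
  /13 197.152.0.0: no
  /27 190.203.232.96: MATCH
  /0 0.0.0.0: MATCH
Selected: next-hop 153.126.213.190 via wlan0 (matched /27)


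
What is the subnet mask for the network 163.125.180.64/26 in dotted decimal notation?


/26 means 26 network bits, 6 host bits
Binary: 11111111111111111111111111000000
Mask: 255.255.255.192


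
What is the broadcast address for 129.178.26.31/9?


Network: 129.128.0.0/9
Host bits = 23
Set all host bits to 1:
Broadcast: 129.255.255.255


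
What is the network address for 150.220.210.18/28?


IP:   10010110.11011100.11010010.00010010
Mask: 11111111.11111111.11111111.11110000
AND operation:
Net:  10010110.11011100.11010010.00010000
Network: 150.220.210.16/28


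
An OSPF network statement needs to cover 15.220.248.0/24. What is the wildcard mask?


Subnet mask: 255.255.255.0
Wildcard = 255.255.255.255 - subnet mask
255 - 255 = 0
255 - 255 = 0
255 - 255 = 0
255 - 0 = 255
Wildcard: 0.0.0.255


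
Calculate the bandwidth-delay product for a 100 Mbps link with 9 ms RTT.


BDP = bandwidth * RTT
= 100 Mbps * 9 ms
= 100 * 1e6 * 9 / 1000 bits
= 900000 bits
= 112500 bytes
= 109.8633 KB
BDP = 900000 bits (112500 bytes)


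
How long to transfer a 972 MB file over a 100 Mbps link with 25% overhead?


Effective throughput = 100 * (1 - 25/100) = 75 Mbps
File size in Mb = 972 * 8 = 7776 Mb
Time = 7776 / 75
Time = 103.68 seconds


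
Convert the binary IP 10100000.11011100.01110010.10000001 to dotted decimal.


10100000 = 160
11011100 = 220
01110010 = 114
10000001 = 129
IP: 160.220.114.129


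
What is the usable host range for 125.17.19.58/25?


Network: 125.17.19.0
Broadcast: 125.17.19.127
First usable = network + 1
Last usable = broadcast - 1
Range: 125.17.19.1 to 125.17.19.126


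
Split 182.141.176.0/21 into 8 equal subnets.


New prefix = 21 + 3 = 24
Each subnet has 256 addresses
  182.141.176.0/24
  182.141.177.0/24
  182.141.178.0/24
  182.141.179.0/24
  182.141.180.0/24
  182.141.181.0/24
  182.141.182.0/24
  182.141.183.0/24
Subnets: 182.141.176.0/24, 182.141.177.0/24, 182.141.178.0/24, 182.141.179.0/24, 182.141.180.0/24, 182.141.181.0/24, 182.141.182.0/24, 182.141.183.0/24


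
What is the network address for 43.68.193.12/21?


IP:   00101011.01000100.11000001.00001100
Mask: 11111111.11111111.11111000.00000000
AND operation:
Net:  00101011.01000100.11000000.00000000
Network: 43.68.192.0/21


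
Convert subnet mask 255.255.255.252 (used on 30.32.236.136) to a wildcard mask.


Subnet mask: 255.255.255.252
Wildcard = 255.255.255.255 - subnet mask
255 - 255 = 0
255 - 255 = 0
255 - 255 = 0
255 - 252 = 3
Wildcard: 0.0.0.3


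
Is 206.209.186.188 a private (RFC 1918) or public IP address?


RFC 1918 private ranges:
  10.0.0.0/8 (10.0.0.0 - 10.255.255.255)
  172.16.0.0/12 (172.16.0.0 - 172.31.255.255)
  192.168.0.0/16 (192.168.0.0 - 192.168.255.255)
Public (not in any RFC 1918 range)


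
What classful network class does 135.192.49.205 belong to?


First octet: 135
Binary: 10000111
10xxxxxx -> Class B (128-191)
Class B, default mask 255.255.0.0 (/16)


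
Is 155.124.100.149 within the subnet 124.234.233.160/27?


Subnet network: 124.234.233.160
Test IP AND mask: 155.124.100.128
No, 155.124.100.149 is not in 124.234.233.160/27


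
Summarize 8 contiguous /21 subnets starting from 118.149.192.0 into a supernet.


Original prefix: /21
Number of subnets: 8 = 2^3
New prefix = 21 - 3 = 18
Supernet: 118.149.192.0/18


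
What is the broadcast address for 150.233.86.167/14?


Network: 150.232.0.0/14
Host bits = 18
Set all host bits to 1:
Broadcast: 150.235.255.255


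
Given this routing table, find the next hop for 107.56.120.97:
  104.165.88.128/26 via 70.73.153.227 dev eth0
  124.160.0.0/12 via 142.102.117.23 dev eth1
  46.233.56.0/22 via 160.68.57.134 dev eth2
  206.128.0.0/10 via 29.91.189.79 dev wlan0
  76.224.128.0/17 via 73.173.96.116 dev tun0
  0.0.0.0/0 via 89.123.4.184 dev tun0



Longest prefix match for 107.56.120.97:
  /26 104.165.88.128: no
  /12 124.160.0.0: no
  /22 46.233.56.0: no
  /10 206.128.0.0: no
  /17 76.224.128.0: no
  /0 0.0.0.0: MATCH
Selected: next-hop 89.123.4.184 via tun0 (matched /0)


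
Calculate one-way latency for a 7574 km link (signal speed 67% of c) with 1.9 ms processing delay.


Speed = 0.67 * 3e5 km/s = 201000 km/s
Propagation delay = 7574 / 201000 = 0.0377 s = 37.6816 ms
Processing delay = 1.9 ms
Total one-way latency = 39.5816 ms


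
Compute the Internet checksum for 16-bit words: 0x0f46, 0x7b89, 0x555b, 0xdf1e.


Sum all words (with carry folding):
+ 0x0f46 = 0x0f46
+ 0x7b89 = 0x8acf
+ 0x555b = 0xe02a
+ 0xdf1e = 0xbf49
One's complement: ~0xbf49
Checksum = 0x40b6


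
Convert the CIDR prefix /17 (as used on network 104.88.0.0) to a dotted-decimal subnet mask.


/17 means 17 network bits, 15 host bits
Binary: 11111111111111111000000000000000
Mask: 255.255.128.0


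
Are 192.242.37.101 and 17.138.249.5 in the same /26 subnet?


Mask: 255.255.255.192
192.242.37.101 AND mask = 192.242.37.64
17.138.249.5 AND mask = 17.138.249.0
No, different subnets (192.242.37.64 vs 17.138.249.0)


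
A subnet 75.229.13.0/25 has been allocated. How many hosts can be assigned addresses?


Host bits = 32 - 25 = 7
Total addresses = 2^7 = 128
Usable = total - 2 (network and broadcast)
Usable hosts: 126


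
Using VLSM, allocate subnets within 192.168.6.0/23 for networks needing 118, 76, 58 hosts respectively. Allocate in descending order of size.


118 hosts -> /25 (126 usable): 192.168.6.0/25
76 hosts -> /25 (126 usable): 192.168.6.128/25
58 hosts -> /26 (62 usable): 192.168.7.0/26
Allocation: 192.168.6.0/25 (118 hosts, 126 usable); 192.168.6.128/25 (76 hosts, 126 usable); 192.168.7.0/26 (58 hosts, 62 usable)


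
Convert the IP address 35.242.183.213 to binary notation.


35 = 00100011
242 = 11110010
183 = 10110111
213 = 11010101
Binary: 00100011.11110010.10110111.11010101


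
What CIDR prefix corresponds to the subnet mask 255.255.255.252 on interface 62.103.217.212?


Binary: 11111111.11111111.11111111.11111100
Count leading 1s
Prefix: /30


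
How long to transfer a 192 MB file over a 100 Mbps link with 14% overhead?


Effective throughput = 100 * (1 - 14/100) = 86 Mbps
File size in Mb = 192 * 8 = 1536 Mb
Time = 1536 / 86
Time = 17.8605 seconds


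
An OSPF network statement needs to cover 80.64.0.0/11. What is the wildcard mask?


Subnet mask: 255.224.0.0
Wildcard = 255.255.255.255 - subnet mask
255 - 255 = 0
255 - 224 = 31
255 - 0 = 255
255 - 0 = 255
Wildcard: 0.31.255.255


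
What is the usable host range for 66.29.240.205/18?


Network: 66.29.192.0
Broadcast: 66.29.255.255
First usable = network + 1
Last usable = broadcast - 1
Range: 66.29.192.1 to 66.29.255.254


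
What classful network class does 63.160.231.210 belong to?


First octet: 63
Binary: 00111111
0xxxxxxx -> Class A (1-126)
Class A, default mask 255.0.0.0 (/8)


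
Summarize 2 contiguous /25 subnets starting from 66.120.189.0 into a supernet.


Original prefix: /25
Number of subnets: 2 = 2^1
New prefix = 25 - 1 = 24
Supernet: 66.120.189.0/24


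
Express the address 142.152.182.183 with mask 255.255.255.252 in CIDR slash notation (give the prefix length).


Binary: 11111111.11111111.11111111.11111100
Count leading 1s
Prefix: /30


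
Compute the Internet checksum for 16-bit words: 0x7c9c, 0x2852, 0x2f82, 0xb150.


Sum all words (with carry folding):
+ 0x7c9c = 0x7c9c
+ 0x2852 = 0xa4ee
+ 0x2f82 = 0xd470
+ 0xb150 = 0x85c1
One's complement: ~0x85c1
Checksum = 0x7a3e


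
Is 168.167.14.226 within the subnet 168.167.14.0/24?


Subnet network: 168.167.14.0
Test IP AND mask: 168.167.14.0
Yes, 168.167.14.226 is in 168.167.14.0/24


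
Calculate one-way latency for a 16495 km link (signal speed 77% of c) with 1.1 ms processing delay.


Speed = 0.77 * 3e5 km/s = 231000 km/s
Propagation delay = 16495 / 231000 = 0.0714 s = 71.4069 ms
Processing delay = 1.1 ms
Total one-way latency = 72.5069 ms


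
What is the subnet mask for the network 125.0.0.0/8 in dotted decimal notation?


/8 means 8 network bits, 24 host bits
Binary: 11111111000000000000000000000000
Mask: 255.0.0.0


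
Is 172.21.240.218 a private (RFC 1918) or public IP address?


RFC 1918 private ranges:
  10.0.0.0/8 (10.0.0.0 - 10.255.255.255)
  172.16.0.0/12 (172.16.0.0 - 172.31.255.255)
  192.168.0.0/16 (192.168.0.0 - 192.168.255.255)
Private (in 172.16.0.0/12)


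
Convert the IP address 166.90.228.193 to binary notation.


166 = 10100110
90 = 01011010
228 = 11100100
193 = 11000001
Binary: 10100110.01011010.11100100.11000001


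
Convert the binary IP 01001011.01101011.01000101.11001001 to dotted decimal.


01001011 = 75
01101011 = 107
01000101 = 69
11001001 = 201
IP: 75.107.69.201


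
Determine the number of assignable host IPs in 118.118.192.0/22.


Host bits = 32 - 22 = 10
Total addresses = 2^10 = 1024
Usable = total - 2 (network and broadcast)
Usable hosts: 1022


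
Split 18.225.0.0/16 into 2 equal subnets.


New prefix = 16 + 1 = 17
Each subnet has 32768 addresses
  18.225.0.0/17
  18.225.128.0/17
Subnets: 18.225.0.0/17, 18.225.128.0/17


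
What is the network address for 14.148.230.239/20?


IP:   00001110.10010100.11100110.11101111
Mask: 11111111.11111111.11110000.00000000
AND operation:
Net:  00001110.10010100.11100000.00000000
Network: 14.148.224.0/20


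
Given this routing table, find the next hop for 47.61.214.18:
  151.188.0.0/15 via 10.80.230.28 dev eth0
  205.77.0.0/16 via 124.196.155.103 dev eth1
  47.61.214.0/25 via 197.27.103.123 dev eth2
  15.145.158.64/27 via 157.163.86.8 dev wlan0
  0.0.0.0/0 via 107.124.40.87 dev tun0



Longest prefix match for 47.61.214.18:
  /15 151.188.0.0: no
  /16 205.77.0.0: no
  /25 47.61.214.0: MATCH
  /27 15.145.158.64: no
  /0 0.0.0.0: MATCH
Selected: next-hop 197.27.103.123 via eth2 (matched /25)


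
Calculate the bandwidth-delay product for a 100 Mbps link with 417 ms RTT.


BDP = bandwidth * RTT
= 100 Mbps * 417 ms
= 100 * 1e6 * 417 / 1000 bits
= 41700000 bits
= 5212500 bytes
= 5090.332 KB
BDP = 41700000 bits (5212500 bytes)


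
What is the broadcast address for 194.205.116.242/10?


Network: 194.192.0.0/10
Host bits = 22
Set all host bits to 1:
Broadcast: 194.255.255.255


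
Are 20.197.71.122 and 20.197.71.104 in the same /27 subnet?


Mask: 255.255.255.224
20.197.71.122 AND mask = 20.197.71.96
20.197.71.104 AND mask = 20.197.71.96
Yes, same subnet (20.197.71.96)


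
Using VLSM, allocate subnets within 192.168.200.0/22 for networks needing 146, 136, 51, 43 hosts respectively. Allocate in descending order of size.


146 hosts -> /24 (254 usable): 192.168.200.0/24
136 hosts -> /24 (254 usable): 192.168.201.0/24
51 hosts -> /26 (62 usable): 192.168.202.0/26
43 hosts -> /26 (62 usable): 192.168.202.64/26
Allocation: 192.168.200.0/24 (146 hosts, 254 usable); 192.168.201.0/24 (136 hosts, 254 usable); 192.168.202.0/26 (51 hosts, 62 usable); 192.168.202.64/26 (43 hosts, 62 usable)


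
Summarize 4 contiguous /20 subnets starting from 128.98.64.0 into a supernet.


Original prefix: /20
Number of subnets: 4 = 2^2
New prefix = 20 - 2 = 18
Supernet: 128.98.64.0/18


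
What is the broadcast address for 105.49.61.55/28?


Network: 105.49.61.48/28
Host bits = 4
Set all host bits to 1:
Broadcast: 105.49.61.63


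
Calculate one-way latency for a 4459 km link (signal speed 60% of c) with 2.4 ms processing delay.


Speed = 0.6 * 3e5 km/s = 180000 km/s
Propagation delay = 4459 / 180000 = 0.0248 s = 24.7722 ms
Processing delay = 2.4 ms
Total one-way latency = 27.1722 ms


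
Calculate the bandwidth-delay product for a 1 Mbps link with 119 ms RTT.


BDP = bandwidth * RTT
= 1 Mbps * 119 ms
= 1 * 1e6 * 119 / 1000 bits
= 119000 bits
= 14875 bytes
= 14.5264 KB
BDP = 119000 bits (14875 bytes)


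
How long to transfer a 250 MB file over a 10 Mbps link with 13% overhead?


Effective throughput = 10 * (1 - 13/100) = 8.7 Mbps
File size in Mb = 250 * 8 = 2000 Mb
Time = 2000 / 8.7
Time = 229.8851 seconds


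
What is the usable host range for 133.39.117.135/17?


Network: 133.39.0.0
Broadcast: 133.39.127.255
First usable = network + 1
Last usable = broadcast - 1
Range: 133.39.0.1 to 133.39.127.254


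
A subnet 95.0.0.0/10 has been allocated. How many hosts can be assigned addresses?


Host bits = 32 - 10 = 22
Total addresses = 2^22 = 4194304
Usable = total - 2 (network and broadcast)
Usable hosts: 4194302


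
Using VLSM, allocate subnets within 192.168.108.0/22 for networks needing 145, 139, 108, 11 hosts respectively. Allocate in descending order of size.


145 hosts -> /24 (254 usable): 192.168.108.0/24
139 hosts -> /24 (254 usable): 192.168.109.0/24
108 hosts -> /25 (126 usable): 192.168.110.0/25
11 hosts -> /28 (14 usable): 192.168.110.128/28
Allocation: 192.168.108.0/24 (145 hosts, 254 usable); 192.168.109.0/24 (139 hosts, 254 usable); 192.168.110.0/25 (108 hosts, 126 usable); 192.168.110.128/28 (11 hosts, 14 usable)


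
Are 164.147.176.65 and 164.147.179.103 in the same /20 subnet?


Mask: 255.255.240.0
164.147.176.65 AND mask = 164.147.176.0
164.147.179.103 AND mask = 164.147.176.0
Yes, same subnet (164.147.176.0)


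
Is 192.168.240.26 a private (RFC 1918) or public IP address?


RFC 1918 private ranges:
  10.0.0.0/8 (10.0.0.0 - 10.255.255.255)
  172.16.0.0/12 (172.16.0.0 - 172.31.255.255)
  192.168.0.0/16 (192.168.0.0 - 192.168.255.255)
Private (in 192.168.0.0/16)


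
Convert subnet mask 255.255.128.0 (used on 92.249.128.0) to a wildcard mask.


Subnet mask: 255.255.128.0
Wildcard = 255.255.255.255 - subnet mask
255 - 255 = 0
255 - 255 = 0
255 - 128 = 127
255 - 0 = 255
Wildcard: 0.0.127.255


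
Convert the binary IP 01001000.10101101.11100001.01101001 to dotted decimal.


01001000 = 72
10101101 = 173
11100001 = 225
01101001 = 105
IP: 72.173.225.105


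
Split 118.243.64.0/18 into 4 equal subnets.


New prefix = 18 + 2 = 20
Each subnet has 4096 addresses
  118.243.64.0/20
  118.243.80.0/20
  118.243.96.0/20
  118.243.112.0/20
Subnets: 118.243.64.0/20, 118.243.80.0/20, 118.243.96.0/20, 118.243.112.0/20


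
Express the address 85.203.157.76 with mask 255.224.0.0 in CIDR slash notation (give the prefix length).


Binary: 11111111.11100000.00000000.00000000
Count leading 1s
Prefix: /11


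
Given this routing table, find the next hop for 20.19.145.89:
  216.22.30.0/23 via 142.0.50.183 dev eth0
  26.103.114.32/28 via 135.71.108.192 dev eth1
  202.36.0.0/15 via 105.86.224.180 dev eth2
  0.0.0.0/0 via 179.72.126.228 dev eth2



Longest prefix match for 20.19.145.89:
  /23 216.22.30.0: no
  /28 26.103.114.32: no
  /15 202.36.0.0: no
  /0 0.0.0.0: MATCH
Selected: next-hop 179.72.126.228 via eth2 (matched /0)


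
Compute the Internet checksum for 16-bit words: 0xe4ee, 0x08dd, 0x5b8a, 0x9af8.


Sum all words (with carry folding):
+ 0xe4ee = 0xe4ee
+ 0x08dd = 0xedcb
+ 0x5b8a = 0x4956
+ 0x9af8 = 0xe44e
One's complement: ~0xe44e
Checksum = 0x1bb1


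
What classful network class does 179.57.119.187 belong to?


First octet: 179
Binary: 10110011
10xxxxxx -> Class B (128-191)
Class B, default mask 255.255.0.0 (/16)


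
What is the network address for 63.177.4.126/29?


IP:   00111111.10110001.00000100.01111110
Mask: 11111111.11111111.11111111.11111000
AND operation:
Net:  00111111.10110001.00000100.01111000
Network: 63.177.4.120/29


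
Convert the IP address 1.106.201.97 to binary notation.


1 = 00000001
106 = 01101010
201 = 11001001
97 = 01100001
Binary: 00000001.01101010.11001001.01100001


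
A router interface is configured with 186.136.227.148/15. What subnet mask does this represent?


/15 means 15 network bits, 17 host bits
Binary: 11111111111111100000000000000000
Mask: 255.254.0.0


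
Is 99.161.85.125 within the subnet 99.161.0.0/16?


Subnet network: 99.161.0.0
Test IP AND mask: 99.161.0.0
Yes, 99.161.85.125 is in 99.161.0.0/16


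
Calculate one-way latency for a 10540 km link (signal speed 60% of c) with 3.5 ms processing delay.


Speed = 0.6 * 3e5 km/s = 180000 km/s
Propagation delay = 10540 / 180000 = 0.0586 s = 58.5556 ms
Processing delay = 3.5 ms
Total one-way latency = 62.0556 ms


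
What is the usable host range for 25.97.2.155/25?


Network: 25.97.2.128
Broadcast: 25.97.2.255
First usable = network + 1
Last usable = broadcast - 1
Range: 25.97.2.129 to 25.97.2.254


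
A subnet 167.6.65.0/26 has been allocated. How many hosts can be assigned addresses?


Host bits = 32 - 26 = 6
Total addresses = 2^6 = 64
Usable = total - 2 (network and broadcast)
Usable hosts: 62


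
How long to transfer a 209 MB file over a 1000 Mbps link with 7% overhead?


Effective throughput = 1000 * (1 - 7/100) = 930.0 Mbps
File size in Mb = 209 * 8 = 1672 Mb
Time = 1672 / 930.0
Time = 1.7978 seconds


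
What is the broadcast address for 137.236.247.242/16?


Network: 137.236.0.0/16
Host bits = 16
Set all host bits to 1:
Broadcast: 137.236.255.255


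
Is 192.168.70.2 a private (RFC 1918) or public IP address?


RFC 1918 private ranges:
  10.0.0.0/8 (10.0.0.0 - 10.255.255.255)
  172.16.0.0/12 (172.16.0.0 - 172.31.255.255)
  192.168.0.0/16 (192.168.0.0 - 192.168.255.255)
Private (in 192.168.0.0/16)


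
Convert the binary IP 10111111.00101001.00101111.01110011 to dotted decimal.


10111111 = 191
00101001 = 41
00101111 = 47
01110011 = 115
IP: 191.41.47.115


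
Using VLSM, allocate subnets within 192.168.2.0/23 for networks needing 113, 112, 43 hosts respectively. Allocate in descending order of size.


113 hosts -> /25 (126 usable): 192.168.2.0/25
112 hosts -> /25 (126 usable): 192.168.2.128/25
43 hosts -> /26 (62 usable): 192.168.3.0/26
Allocation: 192.168.2.0/25 (113 hosts, 126 usable); 192.168.2.128/25 (112 hosts, 126 usable); 192.168.3.0/26 (43 hosts, 62 usable)


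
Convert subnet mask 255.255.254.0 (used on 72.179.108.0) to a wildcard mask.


Subnet mask: 255.255.254.0
Wildcard = 255.255.255.255 - subnet mask
255 - 255 = 0
255 - 255 = 0
255 - 254 = 1
255 - 0 = 255
Wildcard: 0.0.1.255


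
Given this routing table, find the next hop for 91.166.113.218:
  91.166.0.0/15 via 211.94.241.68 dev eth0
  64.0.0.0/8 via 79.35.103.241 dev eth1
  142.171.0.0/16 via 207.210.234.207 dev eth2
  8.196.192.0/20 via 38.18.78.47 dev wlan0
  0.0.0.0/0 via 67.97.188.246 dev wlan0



Longest prefix match for 91.166.113.218:
  /15 91.166.0.0: MATCH
  /8 64.0.0.0: no
  /16 142.171.0.0: no
  /20 8.196.192.0: no
  /0 0.0.0.0: MATCH
Selected: next-hop 211.94.241.68 via eth0 (matched /15)


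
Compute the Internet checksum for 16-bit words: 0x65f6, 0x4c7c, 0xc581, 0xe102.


Sum all words (with carry folding):
+ 0x65f6 = 0x65f6
+ 0x4c7c = 0xb272
+ 0xc581 = 0x77f4
+ 0xe102 = 0x58f7
One's complement: ~0x58f7
Checksum = 0xa708


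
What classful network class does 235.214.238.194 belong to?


First octet: 235
Binary: 11101011
1110xxxx -> Class D (224-239)
Class D (multicast), default mask N/A


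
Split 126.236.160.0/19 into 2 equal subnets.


New prefix = 19 + 1 = 20
Each subnet has 4096 addresses
  126.236.160.0/20
  126.236.176.0/20
Subnets: 126.236.160.0/20, 126.236.176.0/20


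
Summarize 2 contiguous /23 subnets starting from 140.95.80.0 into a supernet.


Original prefix: /23
Number of subnets: 2 = 2^1
New prefix = 23 - 1 = 22
Supernet: 140.95.80.0/22


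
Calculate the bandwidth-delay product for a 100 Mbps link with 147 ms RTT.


BDP = bandwidth * RTT
= 100 Mbps * 147 ms
= 100 * 1e6 * 147 / 1000 bits
= 14700000 bits
= 1837500 bytes
= 1794.4336 KB
BDP = 14700000 bits (1837500 bytes)


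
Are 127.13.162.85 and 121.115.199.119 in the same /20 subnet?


Mask: 255.255.240.0
127.13.162.85 AND mask = 127.13.160.0
121.115.199.119 AND mask = 121.115.192.0
No, different subnets (127.13.160.0 vs 121.115.192.0)


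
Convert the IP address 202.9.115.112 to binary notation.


202 = 11001010
9 = 00001001
115 = 01110011
112 = 01110000
Binary: 11001010.00001001.01110011.01110000


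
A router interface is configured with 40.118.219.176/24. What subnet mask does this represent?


/24 means 24 network bits, 8 host bits
Binary: 11111111111111111111111100000000
Mask: 255.255.255.0


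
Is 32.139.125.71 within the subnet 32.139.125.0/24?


Subnet network: 32.139.125.0
Test IP AND mask: 32.139.125.0
Yes, 32.139.125.71 is in 32.139.125.0/24


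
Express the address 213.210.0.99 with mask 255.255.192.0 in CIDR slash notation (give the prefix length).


Binary: 11111111.11111111.11000000.00000000
Count leading 1s
Prefix: /18


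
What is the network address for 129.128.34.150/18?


IP:   10000001.10000000.00100010.10010110
Mask: 11111111.11111111.11000000.00000000
AND operation:
Net:  10000001.10000000.00000000.00000000
Network: 129.128.0.0/18


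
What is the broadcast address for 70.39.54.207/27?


Network: 70.39.54.192/27
Host bits = 5
Set all host bits to 1:
Broadcast: 70.39.54.223


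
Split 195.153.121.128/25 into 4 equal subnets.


New prefix = 25 + 2 = 27
Each subnet has 32 addresses
  195.153.121.128/27
  195.153.121.160/27
  195.153.121.192/27
  195.153.121.224/27
Subnets: 195.153.121.128/27, 195.153.121.160/27, 195.153.121.192/27, 195.153.121.224/27


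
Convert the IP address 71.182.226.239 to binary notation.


71 = 01000111
182 = 10110110
226 = 11100010
239 = 11101111
Binary: 01000111.10110110.11100010.11101111


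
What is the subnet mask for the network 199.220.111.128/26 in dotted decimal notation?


/26 means 26 network bits, 6 host bits
Binary: 11111111111111111111111111000000
Mask: 255.255.255.192


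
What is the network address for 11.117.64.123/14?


IP:   00001011.01110101.01000000.01111011
Mask: 11111111.11111100.00000000.00000000
AND operation:
Net:  00001011.01110100.00000000.00000000
Network: 11.116.0.0/14


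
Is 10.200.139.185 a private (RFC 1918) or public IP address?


RFC 1918 private ranges:
  10.0.0.0/8 (10.0.0.0 - 10.255.255.255)
  172.16.0.0/12 (172.16.0.0 - 172.31.255.255)
  192.168.0.0/16 (192.168.0.0 - 192.168.255.255)
Private (in 10.0.0.0/8)


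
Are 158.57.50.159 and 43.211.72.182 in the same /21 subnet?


Mask: 255.255.248.0
158.57.50.159 AND mask = 158.57.48.0
43.211.72.182 AND mask = 43.211.72.0
No, different subnets (158.57.48.0 vs 43.211.72.0)


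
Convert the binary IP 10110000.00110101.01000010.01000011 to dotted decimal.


10110000 = 176
00110101 = 53
01000010 = 66
01000011 = 67
IP: 176.53.66.67


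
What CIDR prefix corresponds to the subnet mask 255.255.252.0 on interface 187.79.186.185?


Binary: 11111111.11111111.11111100.00000000
Count leading 1s
Prefix: /22


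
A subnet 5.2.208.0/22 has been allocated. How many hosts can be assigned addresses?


Host bits = 32 - 22 = 10
Total addresses = 2^10 = 1024
Usable = total - 2 (network and broadcast)
Usable hosts: 1022


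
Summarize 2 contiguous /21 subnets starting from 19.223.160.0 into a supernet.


Original prefix: /21
Number of subnets: 2 = 2^1
New prefix = 21 - 1 = 20
Supernet: 19.223.160.0/20


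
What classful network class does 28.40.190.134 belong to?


First octet: 28
Binary: 00011100
0xxxxxxx -> Class A (1-126)
Class A, default mask 255.0.0.0 (/8)


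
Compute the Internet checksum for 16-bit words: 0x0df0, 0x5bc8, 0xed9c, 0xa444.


Sum all words (with carry folding):
+ 0x0df0 = 0x0df0
+ 0x5bc8 = 0x69b8
+ 0xed9c = 0x5755
+ 0xa444 = 0xfb99
One's complement: ~0xfb99
Checksum = 0x0466


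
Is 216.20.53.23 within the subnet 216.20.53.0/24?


Subnet network: 216.20.53.0
Test IP AND mask: 216.20.53.0
Yes, 216.20.53.23 is in 216.20.53.0/24


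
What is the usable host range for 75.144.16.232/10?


Network: 75.128.0.0
Broadcast: 75.191.255.255
First usable = network + 1
Last usable = broadcast - 1
Range: 75.128.0.1 to 75.191.255.254


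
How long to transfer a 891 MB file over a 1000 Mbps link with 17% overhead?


Effective throughput = 1000 * (1 - 17/100) = 830 Mbps
File size in Mb = 891 * 8 = 7128 Mb
Time = 7128 / 830
Time = 8.588 seconds


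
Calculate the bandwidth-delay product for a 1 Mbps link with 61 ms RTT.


BDP = bandwidth * RTT
= 1 Mbps * 61 ms
= 1 * 1e6 * 61 / 1000 bits
= 61000 bits
= 7625 bytes
= 7.4463 KB
BDP = 61000 bits (7625 bytes)


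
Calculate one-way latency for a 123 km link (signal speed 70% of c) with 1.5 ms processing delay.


Speed = 0.7 * 3e5 km/s = 210000 km/s
Propagation delay = 123 / 210000 = 0.0006 s = 0.5857 ms
Processing delay = 1.5 ms
Total one-way latency = 2.0857 ms


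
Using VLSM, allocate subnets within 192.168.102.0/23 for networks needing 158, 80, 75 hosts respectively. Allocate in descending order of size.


158 hosts -> /24 (254 usable): 192.168.102.0/24
80 hosts -> /25 (126 usable): 192.168.103.0/25
75 hosts -> /25 (126 usable): 192.168.103.128/25
Allocation: 192.168.102.0/24 (158 hosts, 254 usable); 192.168.103.0/25 (80 hosts, 126 usable); 192.168.103.128/25 (75 hosts, 126 usable)


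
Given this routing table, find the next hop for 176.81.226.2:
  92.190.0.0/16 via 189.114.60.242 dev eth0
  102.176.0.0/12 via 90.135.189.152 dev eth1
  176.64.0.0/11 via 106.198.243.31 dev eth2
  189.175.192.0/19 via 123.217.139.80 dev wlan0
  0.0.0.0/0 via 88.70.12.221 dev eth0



Longest prefix match for 176.81.226.2:
  /16 92.190.0.0: no
  /12 102.176.0.0: no
  /11 176.64.0.0: MATCH
  /19 189.175.192.0: no
  /0 0.0.0.0: MATCH
Selected: next-hop 106.198.243.31 via eth2 (matched /11)


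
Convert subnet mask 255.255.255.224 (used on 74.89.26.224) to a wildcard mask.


Subnet mask: 255.255.255.224
Wildcard = 255.255.255.255 - subnet mask
255 - 255 = 0
255 - 255 = 0
255 - 255 = 0
255 - 224 = 31
Wildcard: 0.0.0.31


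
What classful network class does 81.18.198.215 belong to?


First octet: 81
Binary: 01010001
0xxxxxxx -> Class A (1-126)
Class A, default mask 255.0.0.0 (/8)


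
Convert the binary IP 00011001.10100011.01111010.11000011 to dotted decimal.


00011001 = 25
10100011 = 163
01111010 = 122
11000011 = 195
IP: 25.163.122.195


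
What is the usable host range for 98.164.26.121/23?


Network: 98.164.26.0
Broadcast: 98.164.27.255
First usable = network + 1
Last usable = broadcast - 1
Range: 98.164.26.1 to 98.164.27.254


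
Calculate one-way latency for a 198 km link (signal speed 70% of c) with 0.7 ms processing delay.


Speed = 0.7 * 3e5 km/s = 210000 km/s
Propagation delay = 198 / 210000 = 0.0009 s = 0.9429 ms
Processing delay = 0.7 ms
Total one-way latency = 1.6429 ms


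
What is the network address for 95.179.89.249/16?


IP:   01011111.10110011.01011001.11111001
Mask: 11111111.11111111.00000000.00000000
AND operation:
Net:  01011111.10110011.00000000.00000000
Network: 95.179.0.0/16
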